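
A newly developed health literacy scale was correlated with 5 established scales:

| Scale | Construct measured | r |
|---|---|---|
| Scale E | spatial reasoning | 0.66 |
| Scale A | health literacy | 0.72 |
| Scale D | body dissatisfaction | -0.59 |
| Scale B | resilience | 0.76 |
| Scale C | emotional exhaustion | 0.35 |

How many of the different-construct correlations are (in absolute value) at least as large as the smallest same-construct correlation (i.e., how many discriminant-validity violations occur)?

Convergent (same construct = health literacy): Scale A.
Smallest convergent = 0.72. Discriminant |r|: 0.66, 0.59, 0.76, 0.35; count ≥ 0.72 → 1.

1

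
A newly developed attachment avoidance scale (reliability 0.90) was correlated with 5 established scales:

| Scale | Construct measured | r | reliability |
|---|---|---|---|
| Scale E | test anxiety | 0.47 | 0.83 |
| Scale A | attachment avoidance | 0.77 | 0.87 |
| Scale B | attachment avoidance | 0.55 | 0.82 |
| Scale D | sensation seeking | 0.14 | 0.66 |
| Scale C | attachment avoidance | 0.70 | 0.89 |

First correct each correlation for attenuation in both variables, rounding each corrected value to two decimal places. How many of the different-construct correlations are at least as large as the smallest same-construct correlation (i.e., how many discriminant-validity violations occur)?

0

Disattenuated r (r / √(r_scale · r_new)):
  Scale E (disc): 0.47 / √(0.83·0.90) = 0.54
  Scale A (conv): 0.77 / √(0.87·0.90) = 0.87
  Scale B (conv): 0.55 / √(0.82·0.90) = 0.64
  Scale D (disc): 0.14 / √(0.66·0.90) = 0.18
  Scale C (conv): 0.70 / √(0.89·0.90) = 0.78
Smallest convergent = 0.64. Discriminant values: 0.54, 0.18; count ≥ 0.64 → 0.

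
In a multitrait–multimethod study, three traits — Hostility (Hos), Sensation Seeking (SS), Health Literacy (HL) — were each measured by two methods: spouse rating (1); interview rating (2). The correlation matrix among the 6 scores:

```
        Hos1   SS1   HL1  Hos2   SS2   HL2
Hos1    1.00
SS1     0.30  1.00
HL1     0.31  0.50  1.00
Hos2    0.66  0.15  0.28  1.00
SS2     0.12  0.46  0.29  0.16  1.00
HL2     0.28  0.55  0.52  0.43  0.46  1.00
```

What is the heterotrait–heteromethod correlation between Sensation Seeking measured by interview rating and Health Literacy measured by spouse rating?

0.29

Different traits and methods: r(SS2, HL1) = 0.29.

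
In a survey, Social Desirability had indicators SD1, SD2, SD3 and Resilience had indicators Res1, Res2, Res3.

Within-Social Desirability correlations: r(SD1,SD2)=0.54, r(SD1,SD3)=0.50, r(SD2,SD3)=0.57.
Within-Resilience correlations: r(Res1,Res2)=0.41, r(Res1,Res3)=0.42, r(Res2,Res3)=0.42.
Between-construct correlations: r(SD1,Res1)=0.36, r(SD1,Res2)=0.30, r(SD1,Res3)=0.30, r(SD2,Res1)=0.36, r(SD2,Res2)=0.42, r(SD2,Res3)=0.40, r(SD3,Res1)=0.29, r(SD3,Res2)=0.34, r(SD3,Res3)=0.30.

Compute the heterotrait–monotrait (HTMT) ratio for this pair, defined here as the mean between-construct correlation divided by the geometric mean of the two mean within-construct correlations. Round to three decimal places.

Between-construct mean = 3.07/9 = 0.3411.
Mean within-SD = 1.61/3 = 0.5367; mean within-Res = 1.25/3 = 0.4167.
Geometric mean = √(0.5367 × 0.4167) = 0.4729.
HTMT = 0.3411 / 0.4729 = 0.721.

0.721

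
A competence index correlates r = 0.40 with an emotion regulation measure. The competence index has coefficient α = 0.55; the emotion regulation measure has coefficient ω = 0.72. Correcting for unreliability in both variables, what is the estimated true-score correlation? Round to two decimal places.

r_true = r_obs / √(r_xx · r_yy) = 0.40 / √(0.55 × 0.72) = 0.40 / √0.3960 = 0.40 / 0.6293 ≈ 0.64.

0.64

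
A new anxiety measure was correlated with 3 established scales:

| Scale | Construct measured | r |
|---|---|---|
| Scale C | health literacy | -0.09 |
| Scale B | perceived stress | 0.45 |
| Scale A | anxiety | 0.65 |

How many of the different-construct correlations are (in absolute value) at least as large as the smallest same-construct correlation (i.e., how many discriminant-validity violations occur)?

Convergent (same construct = anxiety): Scale A.
Smallest convergent = 0.65. Discriminant |r|: 0.09, 0.45; count ≥ 0.65 → 0.

0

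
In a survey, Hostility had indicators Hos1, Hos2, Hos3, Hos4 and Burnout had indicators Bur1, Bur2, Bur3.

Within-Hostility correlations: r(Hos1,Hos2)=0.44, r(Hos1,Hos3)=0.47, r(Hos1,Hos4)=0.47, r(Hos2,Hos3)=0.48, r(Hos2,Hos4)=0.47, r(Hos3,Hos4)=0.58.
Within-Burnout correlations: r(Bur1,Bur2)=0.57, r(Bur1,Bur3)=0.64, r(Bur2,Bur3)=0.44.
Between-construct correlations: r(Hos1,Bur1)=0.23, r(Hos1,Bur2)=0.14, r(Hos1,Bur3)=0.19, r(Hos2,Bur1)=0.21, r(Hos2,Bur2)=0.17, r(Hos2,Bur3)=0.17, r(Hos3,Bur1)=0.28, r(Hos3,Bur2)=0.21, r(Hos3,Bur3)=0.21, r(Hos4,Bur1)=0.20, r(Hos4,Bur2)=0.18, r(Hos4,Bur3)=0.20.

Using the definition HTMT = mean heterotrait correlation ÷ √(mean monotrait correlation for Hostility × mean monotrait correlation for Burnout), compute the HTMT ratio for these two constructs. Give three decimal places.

0.386

Between-construct mean = 2.39/12 = 0.1992.
Mean within-Hos = 2.91/6 = 0.4850; mean within-Bur = 1.65/3 = 0.5500.
Geometric mean = √(0.4850 × 0.5500) = 0.5165.
HTMT = 0.1992 / 0.5165 = 0.386.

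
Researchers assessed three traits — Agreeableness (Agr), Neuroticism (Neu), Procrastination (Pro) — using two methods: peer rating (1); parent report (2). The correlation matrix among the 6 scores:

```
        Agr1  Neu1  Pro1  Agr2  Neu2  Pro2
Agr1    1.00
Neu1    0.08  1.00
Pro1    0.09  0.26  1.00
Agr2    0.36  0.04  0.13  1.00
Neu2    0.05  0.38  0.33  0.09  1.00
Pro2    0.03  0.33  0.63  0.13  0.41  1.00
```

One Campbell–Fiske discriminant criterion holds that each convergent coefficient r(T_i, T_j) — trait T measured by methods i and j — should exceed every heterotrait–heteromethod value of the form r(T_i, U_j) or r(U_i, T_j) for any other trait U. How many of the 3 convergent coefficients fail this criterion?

0

Checking each validity diagonal entry against its comparison values:
Agr (methods 1·2): 0.36 vs {0.05, 0.04, 0.03, 0.13} → pass.
Neu (methods 1·2): 0.38 vs {0.04, 0.05, 0.33, 0.33} → pass.
Pro (methods 1·2): 0.63 vs {0.13, 0.03, 0.33, 0.33} → pass.
0 of 3 fail.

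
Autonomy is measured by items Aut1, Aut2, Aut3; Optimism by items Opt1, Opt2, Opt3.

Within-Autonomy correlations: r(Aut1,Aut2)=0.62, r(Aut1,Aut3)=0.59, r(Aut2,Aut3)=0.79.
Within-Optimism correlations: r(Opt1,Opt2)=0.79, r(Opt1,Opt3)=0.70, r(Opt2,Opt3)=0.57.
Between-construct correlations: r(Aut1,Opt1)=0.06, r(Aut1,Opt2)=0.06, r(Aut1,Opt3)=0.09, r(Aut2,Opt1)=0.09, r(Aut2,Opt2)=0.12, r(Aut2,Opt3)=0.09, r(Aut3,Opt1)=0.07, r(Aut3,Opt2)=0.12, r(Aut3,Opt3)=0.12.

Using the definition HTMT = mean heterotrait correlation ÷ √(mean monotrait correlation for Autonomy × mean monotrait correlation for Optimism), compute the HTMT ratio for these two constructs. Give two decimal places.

Between-construct mean = 0.82/9 = 0.0911.
Mean within-Aut = 2.00/3 = 0.6667; mean within-Opt = 2.06/3 = 0.6867.
Geometric mean = √(0.6667 × 0.6867) = 0.6766.
HTMT = 0.0911 / 0.6766 = 0.13.

0.13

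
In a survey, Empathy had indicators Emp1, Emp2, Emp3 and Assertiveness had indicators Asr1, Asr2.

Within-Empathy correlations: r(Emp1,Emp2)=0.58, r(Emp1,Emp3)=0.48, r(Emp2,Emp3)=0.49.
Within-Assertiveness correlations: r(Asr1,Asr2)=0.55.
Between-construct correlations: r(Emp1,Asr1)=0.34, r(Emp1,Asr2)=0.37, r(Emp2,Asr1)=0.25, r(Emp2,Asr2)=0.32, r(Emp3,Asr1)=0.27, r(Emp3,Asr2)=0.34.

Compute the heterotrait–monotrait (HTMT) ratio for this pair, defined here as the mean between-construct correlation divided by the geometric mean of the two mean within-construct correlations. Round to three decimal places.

0.591

Mean between = 1.89/6 = 0.3150.
Mean within-Emp = 1.55/3 = 0.5167; mean within-Asr = 0.55/1 = 0.5500.
Geometric mean = √(0.5167 × 0.5500) = 0.5331.
HTMT = 0.3150 / 0.5331 = 0.591.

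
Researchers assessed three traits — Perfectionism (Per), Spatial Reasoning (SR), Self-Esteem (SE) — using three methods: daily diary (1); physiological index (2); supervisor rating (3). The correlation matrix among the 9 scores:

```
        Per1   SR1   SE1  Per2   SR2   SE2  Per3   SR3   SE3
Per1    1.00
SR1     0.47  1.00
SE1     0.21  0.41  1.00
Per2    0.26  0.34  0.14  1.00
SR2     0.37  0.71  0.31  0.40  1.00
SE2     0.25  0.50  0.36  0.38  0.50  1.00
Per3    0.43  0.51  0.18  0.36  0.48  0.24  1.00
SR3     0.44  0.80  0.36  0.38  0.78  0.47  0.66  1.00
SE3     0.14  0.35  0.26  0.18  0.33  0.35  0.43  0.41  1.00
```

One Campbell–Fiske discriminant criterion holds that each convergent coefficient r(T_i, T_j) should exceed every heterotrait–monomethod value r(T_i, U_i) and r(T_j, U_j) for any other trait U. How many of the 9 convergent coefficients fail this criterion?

6

Each convergent coefficient versus the relevant comparison correlations:
Per (methods 1·2): 0.26 vs {0.47, 0.40, 0.21, 0.38} → fail.
Per (methods 1·3): 0.43 vs {0.47, 0.66, 0.21, 0.43} → fail.
Per (methods 2·3): 0.36 vs {0.40, 0.66, 0.38, 0.43} → fail.
SR (methods 1·2): 0.71 vs {0.47, 0.40, 0.41, 0.50} → pass.
SR (methods 1·3): 0.80 vs {0.47, 0.66, 0.41, 0.41} → pass.
SR (methods 2·3): 0.78 vs {0.40, 0.66, 0.50, 0.41} → pass.
SE (methods 1·2): 0.36 vs {0.21, 0.38, 0.41, 0.50} → fail.
SE (methods 1·3): 0.26 vs {0.21, 0.43, 0.41, 0.41} → fail.
SE (methods 2·3): 0.35 vs {0.38, 0.43, 0.50, 0.41} → fail.
6 of 9 fail.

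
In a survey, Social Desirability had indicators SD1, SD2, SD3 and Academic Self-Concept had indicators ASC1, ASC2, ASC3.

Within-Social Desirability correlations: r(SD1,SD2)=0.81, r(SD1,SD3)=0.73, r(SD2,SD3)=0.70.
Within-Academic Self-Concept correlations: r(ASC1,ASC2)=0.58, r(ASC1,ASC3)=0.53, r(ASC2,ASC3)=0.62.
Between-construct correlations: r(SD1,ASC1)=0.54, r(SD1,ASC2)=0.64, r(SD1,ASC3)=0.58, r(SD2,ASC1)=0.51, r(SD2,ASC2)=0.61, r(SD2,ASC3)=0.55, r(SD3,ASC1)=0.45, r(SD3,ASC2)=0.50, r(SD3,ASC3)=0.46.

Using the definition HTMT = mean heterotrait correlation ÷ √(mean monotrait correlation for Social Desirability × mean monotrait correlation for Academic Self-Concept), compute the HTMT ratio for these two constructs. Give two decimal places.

Mean heterotrait r = 4.84/9 = 0.5378.
Mean within-SD = 2.24/3 = 0.7467; mean within-ASC = 1.73/3 = 0.5767.
Geometric mean = √(0.7467 × 0.5767) = 0.6562.
HTMT = 0.5378 / 0.6562 = 0.82.

0.82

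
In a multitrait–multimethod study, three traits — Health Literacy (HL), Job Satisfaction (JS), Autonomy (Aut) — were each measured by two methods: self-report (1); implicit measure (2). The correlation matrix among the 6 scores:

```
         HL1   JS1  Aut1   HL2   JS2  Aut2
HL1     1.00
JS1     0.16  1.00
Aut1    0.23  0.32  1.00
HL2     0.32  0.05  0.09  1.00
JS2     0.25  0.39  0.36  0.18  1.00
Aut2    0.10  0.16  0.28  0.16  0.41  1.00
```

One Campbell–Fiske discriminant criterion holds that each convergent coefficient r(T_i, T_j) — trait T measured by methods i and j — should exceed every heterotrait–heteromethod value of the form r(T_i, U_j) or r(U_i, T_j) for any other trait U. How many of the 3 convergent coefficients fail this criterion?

1

Each convergent coefficient versus the relevant comparison correlations:
HL (methods 1·2): 0.32 vs {0.25, 0.05, 0.10, 0.09} → pass.
JS (methods 1·2): 0.39 vs {0.05, 0.25, 0.16, 0.36} → pass.
Aut (methods 1·2): 0.28 vs {0.09, 0.10, 0.36, 0.16} → fail.
1 of 3 fail.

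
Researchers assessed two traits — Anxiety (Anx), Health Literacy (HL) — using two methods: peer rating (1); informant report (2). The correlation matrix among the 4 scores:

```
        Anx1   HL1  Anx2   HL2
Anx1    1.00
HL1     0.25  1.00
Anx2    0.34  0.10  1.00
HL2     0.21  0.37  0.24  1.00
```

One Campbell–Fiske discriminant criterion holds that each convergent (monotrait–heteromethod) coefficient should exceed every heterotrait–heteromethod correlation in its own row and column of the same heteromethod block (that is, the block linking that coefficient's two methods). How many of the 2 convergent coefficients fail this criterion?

0

Convergent coefficients and their comparison sets:
Anx (methods 1·2): 0.34 vs {0.21, 0.10} → pass.
HL (methods 1·2): 0.37 vs {0.10, 0.21} → pass.
0 of 2 fail.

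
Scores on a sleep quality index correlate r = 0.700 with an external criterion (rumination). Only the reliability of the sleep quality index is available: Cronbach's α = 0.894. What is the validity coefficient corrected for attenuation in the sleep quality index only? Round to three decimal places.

0.740

Single correction: r_c = r_obs / √r_xx = 0.700 / √0.894 = 0.700 / 0.9455 ≈ 0.740.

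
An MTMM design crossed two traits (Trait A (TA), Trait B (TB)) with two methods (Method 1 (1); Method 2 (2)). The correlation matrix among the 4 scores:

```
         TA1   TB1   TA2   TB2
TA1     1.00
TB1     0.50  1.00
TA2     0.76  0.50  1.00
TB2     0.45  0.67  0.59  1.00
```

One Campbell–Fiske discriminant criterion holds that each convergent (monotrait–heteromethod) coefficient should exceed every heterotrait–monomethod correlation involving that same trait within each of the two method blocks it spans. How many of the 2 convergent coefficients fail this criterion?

Convergent coefficients and their comparison sets:
TA (methods 1·2): 0.76 vs {0.50, 0.59} → pass.
TB (methods 1·2): 0.67 vs {0.50, 0.59} → pass.
0 of 2 fail.

0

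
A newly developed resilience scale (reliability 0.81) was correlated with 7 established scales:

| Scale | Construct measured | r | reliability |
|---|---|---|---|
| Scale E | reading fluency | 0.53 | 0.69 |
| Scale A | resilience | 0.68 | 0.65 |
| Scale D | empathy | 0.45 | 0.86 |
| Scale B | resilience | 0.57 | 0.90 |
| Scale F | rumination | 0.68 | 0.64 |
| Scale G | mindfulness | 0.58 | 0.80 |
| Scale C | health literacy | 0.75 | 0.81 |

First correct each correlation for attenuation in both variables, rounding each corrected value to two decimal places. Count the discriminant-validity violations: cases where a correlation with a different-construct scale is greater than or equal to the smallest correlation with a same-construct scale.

4

Disattenuated r (r / √(r_scale · r_new)):
  Scale E (disc): 0.53 / √(0.69·0.81) = 0.71
  Scale A (conv): 0.68 / √(0.65·0.81) = 0.94
  Scale D (disc): 0.45 / √(0.86·0.81) = 0.54
  Scale B (conv): 0.57 / √(0.90·0.81) = 0.67
  Scale F (disc): 0.68 / √(0.64·0.81) = 0.94
  Scale G (disc): 0.58 / √(0.80·0.81) = 0.72
  Scale C (disc): 0.75 / √(0.81·0.81) = 0.93
Smallest convergent = 0.67. Discriminant values: 0.71, 0.54, 0.94, 0.72, 0.93; count ≥ 0.67 → 4.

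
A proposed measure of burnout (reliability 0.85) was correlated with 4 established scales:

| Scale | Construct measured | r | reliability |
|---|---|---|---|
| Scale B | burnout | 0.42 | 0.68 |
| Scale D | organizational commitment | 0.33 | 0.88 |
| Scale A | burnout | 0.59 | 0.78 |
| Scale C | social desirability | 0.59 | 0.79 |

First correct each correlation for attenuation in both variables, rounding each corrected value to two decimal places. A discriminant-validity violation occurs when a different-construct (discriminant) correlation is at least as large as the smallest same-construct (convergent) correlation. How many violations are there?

Disattenuated r (r / √(r_scale · r_new)):
  Scale B (conv): 0.42 / √(0.68·0.85) = 0.55
  Scale D (disc): 0.33 / √(0.88·0.85) = 0.38
  Scale A (conv): 0.59 / √(0.78·0.85) = 0.72
  Scale C (disc): 0.59 / √(0.79·0.85) = 0.72
Smallest convergent = 0.55. Discriminant values: 0.38, 0.72; count ≥ 0.55 → 1.

1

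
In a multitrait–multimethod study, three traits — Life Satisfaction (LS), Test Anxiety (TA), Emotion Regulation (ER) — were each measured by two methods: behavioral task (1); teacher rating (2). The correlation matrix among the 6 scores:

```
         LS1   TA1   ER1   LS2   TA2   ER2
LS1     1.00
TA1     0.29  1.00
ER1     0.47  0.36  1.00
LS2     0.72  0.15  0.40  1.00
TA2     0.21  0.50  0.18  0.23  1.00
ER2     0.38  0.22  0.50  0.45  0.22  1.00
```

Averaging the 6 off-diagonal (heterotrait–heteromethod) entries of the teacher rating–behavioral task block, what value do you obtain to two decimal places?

HTHM values (method 2 × method 1): 0.15, 0.40, 0.21, 0.18, 0.38, 0.22; mean = 1.54/6 = 0.26.

0.26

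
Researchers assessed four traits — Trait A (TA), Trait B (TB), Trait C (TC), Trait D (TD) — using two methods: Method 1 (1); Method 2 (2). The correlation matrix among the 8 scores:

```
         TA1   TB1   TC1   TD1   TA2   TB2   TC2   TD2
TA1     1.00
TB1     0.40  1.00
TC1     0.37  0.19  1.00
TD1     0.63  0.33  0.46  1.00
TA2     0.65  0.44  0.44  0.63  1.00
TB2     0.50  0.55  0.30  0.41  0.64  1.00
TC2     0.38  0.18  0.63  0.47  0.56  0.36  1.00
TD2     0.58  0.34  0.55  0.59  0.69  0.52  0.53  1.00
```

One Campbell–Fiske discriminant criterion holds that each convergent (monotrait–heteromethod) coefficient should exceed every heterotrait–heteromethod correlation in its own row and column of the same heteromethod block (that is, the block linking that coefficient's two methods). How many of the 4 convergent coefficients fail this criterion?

Each convergent coefficient versus the relevant comparison correlations:
TA (methods 1·2): 0.65 vs {0.50, 0.44, 0.38, 0.44, 0.58, 0.63} → pass.
TB (methods 1·2): 0.55 vs {0.44, 0.50, 0.18, 0.30, 0.34, 0.41} → pass.
TC (methods 1·2): 0.63 vs {0.44, 0.38, 0.30, 0.18, 0.55, 0.47} → pass.
TD (methods 1·2): 0.59 vs {0.63, 0.58, 0.41, 0.34, 0.47, 0.55} → fail.
1 of 4 fail.

1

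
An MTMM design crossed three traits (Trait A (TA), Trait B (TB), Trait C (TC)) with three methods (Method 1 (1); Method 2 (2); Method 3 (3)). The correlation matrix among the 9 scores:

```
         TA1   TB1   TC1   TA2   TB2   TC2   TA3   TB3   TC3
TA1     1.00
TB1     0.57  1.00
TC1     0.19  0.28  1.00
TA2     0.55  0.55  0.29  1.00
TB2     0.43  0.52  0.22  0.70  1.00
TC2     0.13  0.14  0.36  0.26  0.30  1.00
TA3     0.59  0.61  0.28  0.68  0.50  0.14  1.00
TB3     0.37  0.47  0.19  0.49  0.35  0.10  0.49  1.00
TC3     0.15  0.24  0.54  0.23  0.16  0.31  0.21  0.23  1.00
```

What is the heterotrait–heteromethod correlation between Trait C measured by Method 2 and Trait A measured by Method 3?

Different traits and methods: r(TC2, TA3) = 0.14.

0.14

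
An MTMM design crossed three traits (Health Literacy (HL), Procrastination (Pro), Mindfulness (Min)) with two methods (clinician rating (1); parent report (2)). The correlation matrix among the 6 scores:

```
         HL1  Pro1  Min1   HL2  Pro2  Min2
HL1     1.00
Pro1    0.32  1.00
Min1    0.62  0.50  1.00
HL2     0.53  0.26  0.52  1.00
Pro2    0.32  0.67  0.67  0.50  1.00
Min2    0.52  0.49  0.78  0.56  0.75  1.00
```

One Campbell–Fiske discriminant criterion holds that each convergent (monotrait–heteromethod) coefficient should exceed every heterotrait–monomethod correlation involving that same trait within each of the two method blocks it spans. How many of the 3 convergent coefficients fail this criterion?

2

Checking each validity diagonal entry against its comparison values:
HL (methods 1·2): 0.53 vs {0.32, 0.50, 0.62, 0.56} → fail.
Pro (methods 1·2): 0.67 vs {0.32, 0.50, 0.50, 0.75} → fail.
Min (methods 1·2): 0.78 vs {0.62, 0.56, 0.50, 0.75} → pass.
2 of 3 fail.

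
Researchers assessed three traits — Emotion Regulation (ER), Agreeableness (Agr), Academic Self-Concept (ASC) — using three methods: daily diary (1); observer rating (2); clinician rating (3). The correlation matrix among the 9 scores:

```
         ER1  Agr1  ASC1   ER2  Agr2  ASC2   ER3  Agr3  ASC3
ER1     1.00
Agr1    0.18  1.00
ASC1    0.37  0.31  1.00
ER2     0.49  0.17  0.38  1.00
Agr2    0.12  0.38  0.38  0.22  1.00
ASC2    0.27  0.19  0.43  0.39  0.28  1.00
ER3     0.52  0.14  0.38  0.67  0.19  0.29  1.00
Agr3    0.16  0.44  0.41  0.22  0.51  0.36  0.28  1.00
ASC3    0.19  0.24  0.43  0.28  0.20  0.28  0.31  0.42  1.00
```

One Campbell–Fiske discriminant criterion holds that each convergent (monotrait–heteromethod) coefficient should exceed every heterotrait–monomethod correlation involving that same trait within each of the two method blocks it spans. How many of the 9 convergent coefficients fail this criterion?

1

Each convergent coefficient versus the relevant comparison correlations:
ER (methods 1·2): 0.49 vs {0.18, 0.22, 0.37, 0.39} → pass.
ER (methods 1·3): 0.52 vs {0.18, 0.28, 0.37, 0.31} → pass.
ER (methods 2·3): 0.67 vs {0.22, 0.28, 0.39, 0.31} → pass.
Agr (methods 1·2): 0.38 vs {0.18, 0.22, 0.31, 0.28} → pass.
Agr (methods 1·3): 0.44 vs {0.18, 0.28, 0.31, 0.42} → pass.
Agr (methods 2·3): 0.51 vs {0.22, 0.28, 0.28, 0.42} → pass.
ASC (methods 1·2): 0.43 vs {0.37, 0.39, 0.31, 0.28} → pass.
ASC (methods 1·3): 0.43 vs {0.37, 0.31, 0.31, 0.42} → pass.
ASC (methods 2·3): 0.28 vs {0.39, 0.31, 0.28, 0.42} → fail.
1 of 9 fail.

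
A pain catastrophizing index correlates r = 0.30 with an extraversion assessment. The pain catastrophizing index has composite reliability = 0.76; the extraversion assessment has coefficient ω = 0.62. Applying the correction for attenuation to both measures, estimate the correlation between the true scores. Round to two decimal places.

0.44

r_true = r_obs / √(r_xx · r_yy) = 0.30 / √(0.76 × 0.62) = 0.30 / √0.4712 = 0.30 / 0.6864 ≈ 0.44.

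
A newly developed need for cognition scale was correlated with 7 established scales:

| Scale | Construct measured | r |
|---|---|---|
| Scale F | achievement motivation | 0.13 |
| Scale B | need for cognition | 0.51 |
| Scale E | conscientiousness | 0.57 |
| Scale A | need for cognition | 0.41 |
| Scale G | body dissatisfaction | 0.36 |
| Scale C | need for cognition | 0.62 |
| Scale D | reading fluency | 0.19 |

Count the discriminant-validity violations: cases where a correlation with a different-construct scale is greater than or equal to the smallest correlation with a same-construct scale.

1

Convergent (same construct = need for cognition): Scale B, Scale A, Scale C.
Smallest convergent = 0.41. Discriminant values: 0.13, 0.57, 0.36, 0.19; count ≥ 0.41 → 1.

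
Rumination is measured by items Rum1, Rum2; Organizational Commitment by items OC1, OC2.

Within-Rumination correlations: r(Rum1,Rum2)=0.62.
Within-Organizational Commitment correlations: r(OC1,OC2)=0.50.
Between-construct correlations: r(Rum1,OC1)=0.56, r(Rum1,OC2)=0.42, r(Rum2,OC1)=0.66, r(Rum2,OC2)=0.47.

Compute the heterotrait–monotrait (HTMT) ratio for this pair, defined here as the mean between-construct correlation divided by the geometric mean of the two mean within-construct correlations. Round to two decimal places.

0.95

Mean between = 2.11/4 = 0.5275.
Mean within-Rum = 0.62/1 = 0.6200; mean within-OC = 0.50/1 = 0.5000.
Geometric mean = √(0.6200 × 0.5000) = 0.5568.
HTMT = 0.5275 / 0.5568 = 0.95.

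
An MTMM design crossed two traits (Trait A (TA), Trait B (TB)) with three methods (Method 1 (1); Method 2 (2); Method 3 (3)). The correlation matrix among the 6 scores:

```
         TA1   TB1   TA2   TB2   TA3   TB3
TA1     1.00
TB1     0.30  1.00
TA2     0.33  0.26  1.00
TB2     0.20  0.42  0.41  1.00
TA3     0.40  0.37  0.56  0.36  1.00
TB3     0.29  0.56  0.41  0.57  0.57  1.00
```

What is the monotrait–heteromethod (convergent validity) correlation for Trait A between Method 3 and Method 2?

Same trait (TA), different methods: r(TA3, TA2) = 0.56.

0.56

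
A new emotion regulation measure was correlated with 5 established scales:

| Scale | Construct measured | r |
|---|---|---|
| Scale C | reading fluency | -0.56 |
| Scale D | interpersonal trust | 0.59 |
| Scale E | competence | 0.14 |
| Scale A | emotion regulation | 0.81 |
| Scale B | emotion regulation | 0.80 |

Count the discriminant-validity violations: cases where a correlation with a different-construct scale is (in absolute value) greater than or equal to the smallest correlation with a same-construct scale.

Convergent (same construct = emotion regulation): Scale A, Scale B.
Smallest convergent = 0.80. Discriminant |r|: 0.56, 0.59, 0.14; count ≥ 0.80 → 0.

0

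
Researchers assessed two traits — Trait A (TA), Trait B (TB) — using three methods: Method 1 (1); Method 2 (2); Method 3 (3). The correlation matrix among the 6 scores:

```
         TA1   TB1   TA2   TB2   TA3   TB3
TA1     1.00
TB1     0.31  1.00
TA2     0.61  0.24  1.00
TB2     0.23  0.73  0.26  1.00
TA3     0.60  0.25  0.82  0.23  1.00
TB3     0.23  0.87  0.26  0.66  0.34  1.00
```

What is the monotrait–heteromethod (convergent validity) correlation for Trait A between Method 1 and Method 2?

0.61

Same trait (TA), different methods: r(TA1, TA2) = 0.61.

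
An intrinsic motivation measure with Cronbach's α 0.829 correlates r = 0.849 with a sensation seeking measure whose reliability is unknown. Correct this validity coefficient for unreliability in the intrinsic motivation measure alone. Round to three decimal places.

Single correction: r_c = r_obs / √r_xx = 0.849 / √0.829 = 0.849 / 0.9105 ≈ 0.932.

0.932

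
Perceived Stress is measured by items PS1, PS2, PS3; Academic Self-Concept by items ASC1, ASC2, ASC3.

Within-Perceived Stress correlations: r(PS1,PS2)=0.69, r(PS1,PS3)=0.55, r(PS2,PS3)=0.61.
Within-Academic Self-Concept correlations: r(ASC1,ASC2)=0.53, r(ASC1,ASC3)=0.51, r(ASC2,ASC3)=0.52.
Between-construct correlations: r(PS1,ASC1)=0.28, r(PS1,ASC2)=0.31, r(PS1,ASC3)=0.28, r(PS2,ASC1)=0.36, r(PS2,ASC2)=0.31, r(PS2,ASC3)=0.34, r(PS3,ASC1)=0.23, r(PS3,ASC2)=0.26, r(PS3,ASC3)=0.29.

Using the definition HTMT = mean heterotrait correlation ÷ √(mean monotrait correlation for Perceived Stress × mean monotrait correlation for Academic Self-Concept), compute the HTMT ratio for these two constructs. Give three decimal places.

Between-construct mean = 2.66/9 = 0.2956.
Mean within-PS = 1.85/3 = 0.6167; mean within-ASC = 1.56/3 = 0.5200.
Geometric mean = √(0.6167 × 0.5200) = 0.5663.
HTMT = 0.2956 / 0.5663 = 0.522.

0.522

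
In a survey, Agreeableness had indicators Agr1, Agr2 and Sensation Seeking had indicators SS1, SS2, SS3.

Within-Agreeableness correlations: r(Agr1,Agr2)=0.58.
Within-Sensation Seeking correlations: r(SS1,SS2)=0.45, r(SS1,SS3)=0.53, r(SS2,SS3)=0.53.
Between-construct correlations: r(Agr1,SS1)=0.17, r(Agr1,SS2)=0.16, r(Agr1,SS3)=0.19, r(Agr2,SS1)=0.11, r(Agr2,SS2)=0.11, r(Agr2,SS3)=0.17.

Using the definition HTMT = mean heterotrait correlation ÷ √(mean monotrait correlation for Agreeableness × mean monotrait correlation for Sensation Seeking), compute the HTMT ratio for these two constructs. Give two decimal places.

Mean heterotrait r = 0.91/6 = 0.1517.
Mean within-Agr = 0.58/1 = 0.5800; mean within-SS = 1.51/3 = 0.5033.
Geometric mean = √(0.5800 × 0.5033) = 0.5403.
HTMT = 0.1517 / 0.5403 = 0.28.

0.28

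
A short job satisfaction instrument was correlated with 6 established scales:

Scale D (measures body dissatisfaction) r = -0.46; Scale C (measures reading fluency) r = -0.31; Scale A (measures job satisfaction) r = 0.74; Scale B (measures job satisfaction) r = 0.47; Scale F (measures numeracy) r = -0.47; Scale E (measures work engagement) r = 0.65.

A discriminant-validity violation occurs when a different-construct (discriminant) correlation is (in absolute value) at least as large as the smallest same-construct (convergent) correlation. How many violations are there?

Convergent (same construct = job satisfaction): Scale A, Scale B.
Smallest convergent = 0.47. Discriminant |r|: 0.46, 0.31, 0.47, 0.65; count ≥ 0.47 → 2.

2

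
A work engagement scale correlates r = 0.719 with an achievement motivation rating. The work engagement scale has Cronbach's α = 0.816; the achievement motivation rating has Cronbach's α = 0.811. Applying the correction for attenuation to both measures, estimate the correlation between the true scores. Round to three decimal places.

0.884

r_true = r_obs / √(r_xx · r_yy) = 0.719 / √(0.816 × 0.811) = 0.719 / √0.661776 = 0.719 / 0.8135 ≈ 0.884.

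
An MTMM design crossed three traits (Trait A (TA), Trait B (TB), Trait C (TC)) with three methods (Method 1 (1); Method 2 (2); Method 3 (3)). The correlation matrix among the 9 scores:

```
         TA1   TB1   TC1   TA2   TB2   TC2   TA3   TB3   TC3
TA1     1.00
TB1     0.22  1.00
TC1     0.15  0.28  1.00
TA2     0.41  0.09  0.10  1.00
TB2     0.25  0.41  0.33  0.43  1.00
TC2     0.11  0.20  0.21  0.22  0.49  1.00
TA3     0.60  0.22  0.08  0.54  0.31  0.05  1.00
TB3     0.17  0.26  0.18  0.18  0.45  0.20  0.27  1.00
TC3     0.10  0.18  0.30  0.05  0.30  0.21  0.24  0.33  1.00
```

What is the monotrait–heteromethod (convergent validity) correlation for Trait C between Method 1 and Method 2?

Same trait (TC), different methods: r(TC1, TC2) = 0.21.

0.21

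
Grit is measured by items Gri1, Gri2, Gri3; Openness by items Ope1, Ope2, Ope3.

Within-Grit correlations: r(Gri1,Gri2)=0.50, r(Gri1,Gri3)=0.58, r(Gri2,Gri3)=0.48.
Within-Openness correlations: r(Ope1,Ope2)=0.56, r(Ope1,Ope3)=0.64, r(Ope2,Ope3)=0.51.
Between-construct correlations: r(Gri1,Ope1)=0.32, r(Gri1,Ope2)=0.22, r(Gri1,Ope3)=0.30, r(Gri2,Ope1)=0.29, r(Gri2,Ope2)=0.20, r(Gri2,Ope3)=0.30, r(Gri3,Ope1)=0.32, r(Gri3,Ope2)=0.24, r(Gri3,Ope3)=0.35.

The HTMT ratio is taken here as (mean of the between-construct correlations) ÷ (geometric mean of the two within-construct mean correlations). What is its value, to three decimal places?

Mean between = 2.54/9 = 0.2822.
Mean within-Gri = 1.56/3 = 0.5200; mean within-Ope = 1.71/3 = 0.5700.
Geometric mean = √(0.5200 × 0.5700) = 0.5444.
HTMT = 0.2822 / 0.5444 = 0.518.

0.518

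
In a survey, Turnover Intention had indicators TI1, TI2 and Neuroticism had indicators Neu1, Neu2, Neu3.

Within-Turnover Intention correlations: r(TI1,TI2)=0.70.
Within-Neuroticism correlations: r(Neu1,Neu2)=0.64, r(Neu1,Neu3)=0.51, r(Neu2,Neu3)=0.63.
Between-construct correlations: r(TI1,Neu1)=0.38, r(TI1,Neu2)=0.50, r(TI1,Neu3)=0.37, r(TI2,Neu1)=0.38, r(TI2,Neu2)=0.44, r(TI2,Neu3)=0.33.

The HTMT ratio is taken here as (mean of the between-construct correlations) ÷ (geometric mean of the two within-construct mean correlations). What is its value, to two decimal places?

0.62

Mean heterotrait r = 2.40/6 = 0.4000.
Mean within-TI = 0.70/1 = 0.7000; mean within-Neu = 1.78/3 = 0.5933.
Geometric mean = √(0.7000 × 0.5933) = 0.6444.
HTMT = 0.4000 / 0.6444 = 0.62.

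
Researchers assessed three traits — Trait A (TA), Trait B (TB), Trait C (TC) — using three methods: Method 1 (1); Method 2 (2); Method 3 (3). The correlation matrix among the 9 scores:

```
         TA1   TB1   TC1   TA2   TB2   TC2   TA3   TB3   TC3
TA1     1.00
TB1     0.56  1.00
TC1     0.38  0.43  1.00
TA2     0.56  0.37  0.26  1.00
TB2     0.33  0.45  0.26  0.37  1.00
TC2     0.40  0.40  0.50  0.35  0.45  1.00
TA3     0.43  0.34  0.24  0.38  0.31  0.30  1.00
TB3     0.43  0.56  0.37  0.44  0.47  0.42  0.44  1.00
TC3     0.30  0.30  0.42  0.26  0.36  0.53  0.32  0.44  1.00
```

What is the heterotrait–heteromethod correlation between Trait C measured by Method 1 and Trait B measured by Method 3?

0.37

Different traits and methods: r(TC1, TB3) = 0.37.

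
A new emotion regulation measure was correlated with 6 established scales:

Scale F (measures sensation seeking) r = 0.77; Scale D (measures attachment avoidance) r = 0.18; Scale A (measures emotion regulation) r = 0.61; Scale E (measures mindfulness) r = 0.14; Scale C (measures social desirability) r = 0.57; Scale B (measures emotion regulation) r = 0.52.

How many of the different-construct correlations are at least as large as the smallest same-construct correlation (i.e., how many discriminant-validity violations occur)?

Convergent (same construct = emotion regulation): Scale A, Scale B.
Smallest convergent = 0.52. Discriminant values: 0.77, 0.18, 0.14, 0.57; count ≥ 0.52 → 2.

2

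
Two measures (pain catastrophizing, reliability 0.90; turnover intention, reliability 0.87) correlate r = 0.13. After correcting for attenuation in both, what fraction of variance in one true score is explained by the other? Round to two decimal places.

0.02

Disattenuated r = 0.13 / √(0.90 × 0.87) = 0.13 / 0.8849 = 0.1469.
Shared true-score variance = 0.1469² = 0.0216 ≈ 0.02.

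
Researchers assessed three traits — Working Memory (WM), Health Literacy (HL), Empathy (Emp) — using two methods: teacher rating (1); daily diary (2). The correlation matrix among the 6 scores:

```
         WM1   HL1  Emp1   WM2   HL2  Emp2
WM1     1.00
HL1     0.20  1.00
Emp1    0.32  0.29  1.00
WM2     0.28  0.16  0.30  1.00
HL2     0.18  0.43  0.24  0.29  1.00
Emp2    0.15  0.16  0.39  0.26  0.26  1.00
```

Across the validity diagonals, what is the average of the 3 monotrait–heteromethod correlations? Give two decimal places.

Convergent values: 0.28, 0.43, 0.39; mean = 1.10/3 = 0.37.

0.37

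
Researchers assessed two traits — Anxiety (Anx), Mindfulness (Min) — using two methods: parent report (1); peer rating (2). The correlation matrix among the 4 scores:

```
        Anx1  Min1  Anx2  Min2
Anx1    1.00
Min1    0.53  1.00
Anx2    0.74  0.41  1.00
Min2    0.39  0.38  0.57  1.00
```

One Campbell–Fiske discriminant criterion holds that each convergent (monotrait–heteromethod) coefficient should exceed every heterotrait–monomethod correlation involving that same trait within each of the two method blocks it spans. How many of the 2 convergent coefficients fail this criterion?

1

Each convergent coefficient versus the relevant comparison correlations:
Anx (methods 1·2): 0.74 vs {0.53, 0.57} → pass.
Min (methods 1·2): 0.38 vs {0.53, 0.57} → fail.
1 of 2 fail.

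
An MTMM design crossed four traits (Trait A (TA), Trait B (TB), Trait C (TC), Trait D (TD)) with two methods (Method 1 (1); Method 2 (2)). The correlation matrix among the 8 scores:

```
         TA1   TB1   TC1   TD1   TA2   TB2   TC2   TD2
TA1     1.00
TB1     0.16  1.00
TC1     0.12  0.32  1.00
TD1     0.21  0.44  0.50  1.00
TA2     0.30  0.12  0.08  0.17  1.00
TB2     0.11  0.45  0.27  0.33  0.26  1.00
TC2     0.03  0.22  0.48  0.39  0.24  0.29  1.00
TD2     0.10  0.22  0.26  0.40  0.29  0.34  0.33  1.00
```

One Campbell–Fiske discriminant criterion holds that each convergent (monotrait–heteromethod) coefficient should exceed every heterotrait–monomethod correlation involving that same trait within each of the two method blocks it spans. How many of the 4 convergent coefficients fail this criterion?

Checking each validity diagonal entry against its comparison values:
TA (methods 1·2): 0.30 vs {0.16, 0.26, 0.12, 0.24, 0.21, 0.29} → pass.
TB (methods 1·2): 0.45 vs {0.16, 0.26, 0.32, 0.29, 0.44, 0.34} → pass.
TC (methods 1·2): 0.48 vs {0.12, 0.24, 0.32, 0.29, 0.50, 0.33} → fail.
TD (methods 1·2): 0.40 vs {0.21, 0.29, 0.44, 0.34, 0.50, 0.33} → fail.
2 of 4 fail.

2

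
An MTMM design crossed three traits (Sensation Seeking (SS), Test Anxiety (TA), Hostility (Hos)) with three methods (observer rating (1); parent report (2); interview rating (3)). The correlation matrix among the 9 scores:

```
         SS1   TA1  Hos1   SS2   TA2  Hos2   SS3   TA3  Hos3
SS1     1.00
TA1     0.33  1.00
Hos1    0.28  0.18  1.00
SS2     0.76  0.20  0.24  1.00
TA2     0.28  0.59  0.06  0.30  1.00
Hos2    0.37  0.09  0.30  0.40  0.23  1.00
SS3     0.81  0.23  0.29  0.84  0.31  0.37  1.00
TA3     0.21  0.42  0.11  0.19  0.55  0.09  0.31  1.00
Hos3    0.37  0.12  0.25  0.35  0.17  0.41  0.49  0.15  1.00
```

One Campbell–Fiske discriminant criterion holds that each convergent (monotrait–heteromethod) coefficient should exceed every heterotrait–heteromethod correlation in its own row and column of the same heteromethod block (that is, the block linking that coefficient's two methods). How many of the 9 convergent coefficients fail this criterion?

Checking each validity diagonal entry against its comparison values:
SS (methods 1·2): 0.76 vs {0.28, 0.20, 0.37, 0.24} → pass.
SS (methods 1·3): 0.81 vs {0.21, 0.23, 0.37, 0.29} → pass.
SS (methods 2·3): 0.84 vs {0.19, 0.31, 0.35, 0.37} → pass.
TA (methods 1·2): 0.59 vs {0.20, 0.28, 0.09, 0.06} → pass.
TA (methods 1·3): 0.42 vs {0.23, 0.21, 0.12, 0.11} → pass.
TA (methods 2·3): 0.55 vs {0.31, 0.19, 0.17, 0.09} → pass.
Hos (methods 1·2): 0.30 vs {0.24, 0.37, 0.06, 0.09} → fail.
Hos (methods 1·3): 0.25 vs {0.29, 0.37, 0.11, 0.12} → fail.
Hos (methods 2·3): 0.41 vs {0.37, 0.35, 0.09, 0.17} → pass.
2 of 9 fail.

2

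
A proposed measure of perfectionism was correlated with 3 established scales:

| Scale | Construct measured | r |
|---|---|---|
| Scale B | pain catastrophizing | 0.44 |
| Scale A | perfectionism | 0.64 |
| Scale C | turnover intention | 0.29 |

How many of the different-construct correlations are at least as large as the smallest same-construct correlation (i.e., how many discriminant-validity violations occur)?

0

Convergent (same construct = perfectionism): Scale A.
Smallest convergent = 0.64. Discriminant values: 0.44, 0.29; count ≥ 0.64 → 0.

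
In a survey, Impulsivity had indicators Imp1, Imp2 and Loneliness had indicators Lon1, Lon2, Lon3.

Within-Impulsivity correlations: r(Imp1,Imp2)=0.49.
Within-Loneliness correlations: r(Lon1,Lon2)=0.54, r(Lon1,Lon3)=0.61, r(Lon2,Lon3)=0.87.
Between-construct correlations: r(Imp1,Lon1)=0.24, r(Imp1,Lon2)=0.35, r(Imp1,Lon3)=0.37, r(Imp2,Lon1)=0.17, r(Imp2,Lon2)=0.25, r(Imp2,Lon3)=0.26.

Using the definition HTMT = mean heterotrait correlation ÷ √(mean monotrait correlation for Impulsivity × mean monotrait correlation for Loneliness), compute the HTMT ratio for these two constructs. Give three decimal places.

Between-construct mean = 1.64/6 = 0.2733.
Mean within-Imp = 0.49/1 = 0.4900; mean within-Lon = 2.02/3 = 0.6733.
Geometric mean = √(0.4900 × 0.6733) = 0.5744.
HTMT = 0.2733 / 0.5744 = 0.476.

0.476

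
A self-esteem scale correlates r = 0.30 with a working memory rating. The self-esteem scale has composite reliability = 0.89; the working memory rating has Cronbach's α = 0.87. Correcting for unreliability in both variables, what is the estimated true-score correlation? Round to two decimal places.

r_true = r_obs / √(r_xx · r_yy) = 0.30 / √(0.89 × 0.87) = 0.30 / √0.7743 = 0.30 / 0.8799 ≈ 0.34.

0.34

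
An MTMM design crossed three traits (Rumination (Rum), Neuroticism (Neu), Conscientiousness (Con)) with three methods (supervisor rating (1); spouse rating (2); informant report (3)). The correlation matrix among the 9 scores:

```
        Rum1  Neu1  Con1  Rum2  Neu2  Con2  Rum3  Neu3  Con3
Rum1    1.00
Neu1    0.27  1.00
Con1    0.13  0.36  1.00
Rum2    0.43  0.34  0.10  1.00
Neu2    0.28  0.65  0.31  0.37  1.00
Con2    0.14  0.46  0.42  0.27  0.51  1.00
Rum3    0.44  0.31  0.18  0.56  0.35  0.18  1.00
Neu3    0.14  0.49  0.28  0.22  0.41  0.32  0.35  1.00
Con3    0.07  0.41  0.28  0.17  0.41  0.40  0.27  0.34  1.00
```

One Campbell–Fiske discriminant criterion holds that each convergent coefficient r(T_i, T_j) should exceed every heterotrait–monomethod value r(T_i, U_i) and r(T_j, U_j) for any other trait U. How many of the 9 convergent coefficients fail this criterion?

4

Checking each validity diagonal entry against its comparison values:
Rum (methods 1·2): 0.43 vs {0.27, 0.37, 0.13, 0.27} → pass.
Rum (methods 1·3): 0.44 vs {0.27, 0.35, 0.13, 0.27} → pass.
Rum (methods 2·3): 0.56 vs {0.37, 0.35, 0.27, 0.27} → pass.
Neu (methods 1·2): 0.65 vs {0.27, 0.37, 0.36, 0.51} → pass.
Neu (methods 1·3): 0.49 vs {0.27, 0.35, 0.36, 0.34} → pass.
Neu (methods 2·3): 0.41 vs {0.37, 0.35, 0.51, 0.34} → fail.
Con (methods 1·2): 0.42 vs {0.13, 0.27, 0.36, 0.51} → fail.
Con (methods 1·3): 0.28 vs {0.13, 0.27, 0.36, 0.34} → fail.
Con (methods 2·3): 0.40 vs {0.27, 0.27, 0.51, 0.34} → fail.
4 of 9 fail.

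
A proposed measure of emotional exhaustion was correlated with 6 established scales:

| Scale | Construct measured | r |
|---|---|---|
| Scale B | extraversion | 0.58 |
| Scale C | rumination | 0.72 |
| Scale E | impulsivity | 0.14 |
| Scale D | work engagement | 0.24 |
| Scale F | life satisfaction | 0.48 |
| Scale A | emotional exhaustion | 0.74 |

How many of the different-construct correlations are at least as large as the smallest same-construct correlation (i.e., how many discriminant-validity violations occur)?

Convergent (same construct = emotional exhaustion): Scale A.
Smallest convergent = 0.74. Discriminant values: 0.58, 0.72, 0.14, 0.24, 0.48; count ≥ 0.74 → 0.

0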